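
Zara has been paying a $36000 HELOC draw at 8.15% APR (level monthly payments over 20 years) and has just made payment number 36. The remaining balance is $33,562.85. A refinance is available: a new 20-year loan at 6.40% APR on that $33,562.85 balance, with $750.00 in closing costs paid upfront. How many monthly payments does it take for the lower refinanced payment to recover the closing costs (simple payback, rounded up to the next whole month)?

14 months

Current payment = 36,000 × 8.15%/12 / (1 − (1+0.0067917)^−240) = $304.49.
Refinanced payment = 33,562.85 × 0.0053333 / (1 − (1+0.0053333)^−240) = $248.26.
Monthly savings = $304.49 − $248.26 = $56.23.
Break-even = $750.00 / $56.23 = 13.34 → 14 months.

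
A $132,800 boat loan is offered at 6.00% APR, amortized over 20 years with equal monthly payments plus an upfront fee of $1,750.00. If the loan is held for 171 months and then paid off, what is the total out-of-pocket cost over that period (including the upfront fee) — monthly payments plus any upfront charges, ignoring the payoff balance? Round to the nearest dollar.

Monthly rate = 6%/12 = 0.0050000; payment = 132,800 × 0.0050000 / (1 − (1+0.0050000)^−240) = $951.42.
Total outlay = 171 × $951.42 + $1,750.00 = $164,442.82.

$164,443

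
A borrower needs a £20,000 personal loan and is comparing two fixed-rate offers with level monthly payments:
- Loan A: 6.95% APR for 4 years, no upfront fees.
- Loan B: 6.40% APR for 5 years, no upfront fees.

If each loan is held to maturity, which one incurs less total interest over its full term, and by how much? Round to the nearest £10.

Loan A: monthly rate = 6.95%/12 = 0.0057917; payment = 20,000 × 0.0057917 / (1 − (1+0.0057917)^−48) = £478.46.
Total interest on Loan A = 48 × £478.46 − £20,000 = £2,966.08.
Loan B: monthly rate = 6.4%/12 = 0.0053333; payment = 20,000 × 0.0053333 / (1 − (1+0.0053333)^−60) = £390.39.
Total interest on Loan B = 60 × £390.39 − £20,000 = £3,423.40.
Loan A is lower by £457.32.

Loan A by £460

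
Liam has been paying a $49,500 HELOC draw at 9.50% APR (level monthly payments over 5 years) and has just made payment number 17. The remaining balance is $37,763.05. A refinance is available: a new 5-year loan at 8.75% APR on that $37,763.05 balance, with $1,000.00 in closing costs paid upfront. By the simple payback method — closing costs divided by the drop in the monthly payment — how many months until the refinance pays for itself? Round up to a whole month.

4 months

Current payment = 49,500 × 9.5%/12 / (1 − (1+0.0079167)^−60) = $1,039.59.
Refinanced payment = 37,763.05 × 0.0072917 / (1 − (1+0.0072917)^−60) = $779.32.
Monthly savings = $1,039.59 − $779.32 = $260.27.
Break-even = $1,000.00 / $260.27 = 3.84 → 4 months.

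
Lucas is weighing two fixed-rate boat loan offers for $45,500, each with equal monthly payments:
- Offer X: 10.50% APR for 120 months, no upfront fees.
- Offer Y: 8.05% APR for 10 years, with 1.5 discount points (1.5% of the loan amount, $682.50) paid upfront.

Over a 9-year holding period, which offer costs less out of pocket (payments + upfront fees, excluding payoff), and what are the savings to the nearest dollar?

Offer X: monthly rate = 10.5%/12 = 0.0087500; payment = 45,500 × 0.0087500 / (1 − (1+0.0087500)^−120) = $613.95.
Offer Y: monthly rate = 8.05%/12 = 0.0067083; payment = 45,500 × 0.0067083 / (1 − (1+0.0067083)^−120) = $553.24.
Over 108 months: Offer X costs 108 × $613.95 = $66,306.60; Offer Y costs 108 × $553.24 + $682.50 = $60,432.42.
Offer Y is cheaper by $66,306.60 − $60,432.42 = $5,874.18.

Offer Y by $5,874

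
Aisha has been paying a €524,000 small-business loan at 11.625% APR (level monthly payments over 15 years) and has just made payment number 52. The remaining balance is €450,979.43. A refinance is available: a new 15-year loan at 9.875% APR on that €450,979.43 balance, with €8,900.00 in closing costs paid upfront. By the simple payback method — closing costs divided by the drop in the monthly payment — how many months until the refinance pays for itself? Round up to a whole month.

7 months

Current payment = 524,000 × 11.625%/12 / (1 − (1+0.0096875)^−180) = €6,163.02.
Refinanced payment = 450,979.43 × 0.0082292 / (1 − (1+0.0082292)^−180) = €4,811.82.
Monthly savings = €6,163.02 − €4,811.82 = €1,351.20.
Break-even = €8,900.00 / €1,351.20 = 6.59 → 7 months.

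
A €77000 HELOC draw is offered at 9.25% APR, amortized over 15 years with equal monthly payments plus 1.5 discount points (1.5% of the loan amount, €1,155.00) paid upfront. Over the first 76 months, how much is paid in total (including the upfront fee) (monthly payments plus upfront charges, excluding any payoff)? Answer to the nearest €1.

€61,383

At 9.25% the monthly rate is 0.0077083, so the payment is 77,000 × 0.0077083 / (1 − 1.0077083^−180) = €792.48.
Total outlay = 76 × €792.48 + €1,155.00 = €61,383.48.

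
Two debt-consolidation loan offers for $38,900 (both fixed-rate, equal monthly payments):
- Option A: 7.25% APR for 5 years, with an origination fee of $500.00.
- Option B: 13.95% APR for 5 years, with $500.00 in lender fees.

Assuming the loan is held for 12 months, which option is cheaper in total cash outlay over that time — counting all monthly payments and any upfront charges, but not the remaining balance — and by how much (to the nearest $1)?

Option A: at 7.25% the monthly rate is 0.0060417, so the payment is 38,900 × 0.0060417 / (1 − 1.0060417^−60) = $774.86.
Option B: at 13.95% the monthly rate is 0.0116250, so the payment is 38,900 × 0.0116250 / (1 − 1.0116250^−60) = $904.13.
Over 12 months: Option A costs 12 × $774.86 + $500.00 = $9,798.32; Option B costs 12 × $904.13 + $500.00 = $11,349.56.
Option A is cheaper by $11,349.56 − $9,798.32 = $1,551.24.

Option A by $1,551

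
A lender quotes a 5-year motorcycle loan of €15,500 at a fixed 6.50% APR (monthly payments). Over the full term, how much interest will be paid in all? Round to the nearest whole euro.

€2,697

At 6.50% the monthly rate is 0.0054167, so the payment is 15,500 × 0.0054167 / (1 − 1.0054167^−60) = €303.28.
Total paid = 60 × €303.28 = €18,196.80; interest = €18,196.80 − €15,500 = €2,696.80.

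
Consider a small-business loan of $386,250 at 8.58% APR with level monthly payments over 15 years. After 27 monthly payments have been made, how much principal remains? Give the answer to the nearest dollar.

$354,804

With monthly rate i = 8.58%/12 = 0.0071500, the balance after k of n payments is P · [(1+i)^n − (1+i)^k] / [(1+i)^n − 1].
(1+0.0071500)^180 = 3.60535698 and (1+0.0071500)^27 = 1.21211058, so the balance is 386,250 × (3.60535698 − 1.21211058) / (3.60535698 − 1) = $354,804.13.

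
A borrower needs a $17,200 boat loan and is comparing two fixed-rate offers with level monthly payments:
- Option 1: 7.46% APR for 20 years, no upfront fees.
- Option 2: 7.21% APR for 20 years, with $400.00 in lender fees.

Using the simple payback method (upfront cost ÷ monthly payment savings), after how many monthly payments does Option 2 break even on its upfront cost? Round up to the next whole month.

Option 1: at 7.46% the monthly rate is 0.0062167, so the payment is 17,200 × 0.0062167 / (1 − 1.0062167^−240) = $138.14.
Option 2: monthly rate = 7.21%/12 = 0.0060083; payment = 17,200 × 0.0060083 / (1 − (1+0.0060083)^−240) = $135.53.
Monthly savings = $138.14 − $135.53 = $2.61.
Break-even = $400.00 / $2.61 = 153.26 → 154 months.

154 months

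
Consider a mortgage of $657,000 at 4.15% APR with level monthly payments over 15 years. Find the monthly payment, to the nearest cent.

$4,909.28

At 4.15% the monthly rate is 0.0034583, so the payment is 657,000 × 0.0034583 / (1 − 1.0034583^−180) = $4,909.28.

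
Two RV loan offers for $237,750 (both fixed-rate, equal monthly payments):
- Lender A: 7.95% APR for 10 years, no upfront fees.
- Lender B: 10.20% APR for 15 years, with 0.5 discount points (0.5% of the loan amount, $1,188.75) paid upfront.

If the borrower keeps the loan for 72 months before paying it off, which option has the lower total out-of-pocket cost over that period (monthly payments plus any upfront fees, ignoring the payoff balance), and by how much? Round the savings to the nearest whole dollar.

Lender B by $19,997

Lender A: at 7.95% the monthly rate is 0.0066250, so the payment is 237,750 × 0.0066250 / (1 − 1.0066250^−120) = $2,878.29.
Lender B: at 10.20% the monthly rate is 0.0085000, so the payment is 237,750 × 0.0085000 / (1 − 1.0085000^−180) = $2,584.04.
Over 72 months: Lender A costs 72 × $2,878.29 = $207,236.88; Lender B costs 72 × $2,584.04 + $1,188.75 = $187,239.63.
Lender B is cheaper by $207,236.88 − $187,239.63 = $19,997.25.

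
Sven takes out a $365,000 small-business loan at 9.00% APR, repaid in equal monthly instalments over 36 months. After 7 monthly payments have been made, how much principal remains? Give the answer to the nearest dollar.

With monthly rate i = 9%/12 = 0.0075000, the balance after k of n payments is P · [(1+i)^n − (1+i)^k] / [(1+i)^n − 1].
(1+0.0075000)^36 = 1.30864537 and (1+0.0075000)^7 = 1.05369613, so the balance is 365,000 × (1.30864537 − 1.05369613) / (1.30864537 − 1) = $301,499.66.

$301,500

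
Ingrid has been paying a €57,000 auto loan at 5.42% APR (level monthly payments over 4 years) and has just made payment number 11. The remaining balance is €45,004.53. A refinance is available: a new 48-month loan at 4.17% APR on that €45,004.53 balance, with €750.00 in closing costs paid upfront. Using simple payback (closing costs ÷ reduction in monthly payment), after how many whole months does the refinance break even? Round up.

3 months

Current payment = 57,000 × 5.42%/12 / (1 − (1+0.0045167)^−48) = €1,323.54.
Refinanced payment = 45,004.53 × 0.0034750 / (1 − (1+0.0034750)^−48) = €1,019.59.
Monthly savings = €1,323.54 − €1,019.59 = €303.95.
Break-even = €750.00 / €303.95 = 2.47 → 3 months.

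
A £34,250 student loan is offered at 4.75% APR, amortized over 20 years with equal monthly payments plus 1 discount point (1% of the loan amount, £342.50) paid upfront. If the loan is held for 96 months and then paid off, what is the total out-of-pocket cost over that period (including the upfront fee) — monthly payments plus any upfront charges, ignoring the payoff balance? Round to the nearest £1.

At 4.75% the monthly rate is 0.0039583, so the payment is 34,250 × 0.0039583 / (1 − 1.0039583^−240) = £221.33.
Total outlay = 96 × £221.33 + £342.50 = £21,590.18.

£21,590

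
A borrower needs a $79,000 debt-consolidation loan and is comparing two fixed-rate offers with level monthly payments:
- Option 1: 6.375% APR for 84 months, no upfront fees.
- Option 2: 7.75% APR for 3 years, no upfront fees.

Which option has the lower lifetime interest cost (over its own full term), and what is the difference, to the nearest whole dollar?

Option 1: monthly rate = 6.375%/12 = 0.0053125; payment = 79,000 × 0.0053125 / (1 − (1+0.0053125)^−84) = $1,168.33.
Total interest on Option 1 = 84 × $1,168.33 − $79,000 = $19,139.72.
Option 2: at 7.75% the monthly rate is 0.0064583, so the payment is 79,000 × 0.0064583 / (1 − 1.0064583^−36) = $2,466.47.
Total interest on Option 2 = 36 × $2,466.47 − $79,000 = $9,792.92.
Option 2 is lower by $9,346.80.

Option 2 by $9,347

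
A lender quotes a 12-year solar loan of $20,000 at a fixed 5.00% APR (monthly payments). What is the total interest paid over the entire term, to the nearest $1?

$6,637

Monthly rate = 5%/12 = 0.0041667; payment = 20,000 × 0.0041667 / (1 − (1+0.0041667)^−144) = $184.98.
Total paid = 144 × $184.98 = $26,637.12; interest = $26,637.12 − $20,000 = $6,637.12.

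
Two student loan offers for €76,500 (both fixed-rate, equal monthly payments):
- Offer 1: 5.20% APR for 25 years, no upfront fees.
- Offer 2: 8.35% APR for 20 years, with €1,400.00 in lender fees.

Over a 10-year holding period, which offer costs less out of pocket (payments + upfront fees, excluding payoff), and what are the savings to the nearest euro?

Offer 1 by €25,456

Offer 1: monthly rate = 5.2%/12 = 0.0043333; payment = 76,500 × 0.0043333 / (1 − (1+0.0043333)^−300) = €456.17.
Offer 2: at 8.35% the monthly rate is 0.0069583, so the payment is 76,500 × 0.0069583 / (1 − 1.0069583^−240) = €656.64.
Over 120 months: Offer 1 costs 120 × €456.17 = €54,740.40; Offer 2 costs 120 × €656.64 + €1,400.00 = €80,196.80.
Offer 1 is cheaper by €80,196.80 − €54,740.40 = €25,456.40.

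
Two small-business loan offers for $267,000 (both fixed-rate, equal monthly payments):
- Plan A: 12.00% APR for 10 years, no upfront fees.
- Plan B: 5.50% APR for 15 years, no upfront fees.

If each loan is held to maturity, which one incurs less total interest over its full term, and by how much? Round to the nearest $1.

Plan A: monthly rate = 12%/12 = 0.0100000; payment = 267,000 × 0.0100000 / (1 − (1+0.0100000)^−120) = $3,830.67.
Total interest on Plan A = 120 × $3,830.67 − $267,000 = $192,680.40.
Plan B: monthly rate = 5.5%/12 = 0.0045833; payment = 267,000 × 0.0045833 / (1 − (1+0.0045833)^−180) = $2,181.61.
Total interest on Plan B = 180 × $2,181.61 − $267,000 = $125,689.80.
Plan B is lower by $66,990.60.

Plan B by $66,991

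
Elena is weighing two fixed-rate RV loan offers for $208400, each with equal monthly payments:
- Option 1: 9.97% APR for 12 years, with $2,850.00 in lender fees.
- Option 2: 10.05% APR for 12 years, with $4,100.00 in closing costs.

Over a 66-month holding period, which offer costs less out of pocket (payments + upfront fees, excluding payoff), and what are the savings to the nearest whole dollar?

Option 1 by $1,886

Option 1: monthly rate = 9.97%/12 = 0.0083083; payment = 208,400 × 0.0083083 / (1 − (1+0.0083083)^−144) = $2,486.93.
Option 2: at 10.05% the monthly rate is 0.0083750, so the payment is 208,400 × 0.0083750 / (1 − 1.0083750^−144) = $2,496.57.
Over 66 months: Option 1 costs 66 × $2,486.93 + $2,850.00 = $166,987.38; Option 2 costs 66 × $2,496.57 + $4,100.00 = $168,873.62.
Option 1 is cheaper by $168,873.62 − $166,987.38 = $1,886.24.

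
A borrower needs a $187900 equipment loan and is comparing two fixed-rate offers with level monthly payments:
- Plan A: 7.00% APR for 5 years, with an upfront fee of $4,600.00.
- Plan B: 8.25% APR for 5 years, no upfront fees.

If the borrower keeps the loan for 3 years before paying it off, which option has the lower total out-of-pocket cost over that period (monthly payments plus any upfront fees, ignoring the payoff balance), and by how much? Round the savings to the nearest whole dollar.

Plan A: at 7.00% the monthly rate is 0.0058333, so the payment is 187,900 × 0.0058333 / (1 − 1.0058333^−60) = $3,720.65.
Plan B: monthly rate = 8.25%/12 = 0.0068750; payment = 187,900 × 0.0068750 / (1 − (1+0.0068750)^−60) = $3,832.46.
Over 36 months: Plan A costs 36 × $3,720.65 + $4,600.00 = $138,543.40; Plan B costs 36 × $3,832.46 = $137,968.56.
Plan B is cheaper by $138,543.40 − $137,968.56 = $574.84.

Plan B by $575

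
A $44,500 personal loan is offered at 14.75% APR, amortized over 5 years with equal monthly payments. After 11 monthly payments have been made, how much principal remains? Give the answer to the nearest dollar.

With monthly rate i = 14.75%/12 = 0.0122917, the balance after k of n payments is P · [(1+i)^n − (1+i)^k] / [(1+i)^n − 1].
(1+0.0122917)^60 = 2.08132404 and (1+0.0122917)^11 = 1.14383210, so the balance is 44,500 × (2.08132404 − 1.14383210) / (2.08132404 − 1) = $38,580.84.

$38,581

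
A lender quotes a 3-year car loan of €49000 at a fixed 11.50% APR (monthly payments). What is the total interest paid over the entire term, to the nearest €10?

€9,170

Monthly rate = 11.5%/12 = 0.0095833; payment = 49,000 × 0.0095833 / (1 − (1+0.0095833)^−36) = €1,615.82.
Total paid = 36 × €1,615.82 = €58,169.52; interest = €58,169.52 − €49,000 = €9,169.52.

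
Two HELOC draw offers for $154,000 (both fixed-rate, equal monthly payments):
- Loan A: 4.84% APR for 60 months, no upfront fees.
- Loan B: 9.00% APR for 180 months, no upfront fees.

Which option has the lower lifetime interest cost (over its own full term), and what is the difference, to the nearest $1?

Loan A by $107,461

Loan A: monthly rate = 4.84%/12 = 0.0040333; payment = 154,000 × 0.0040333 / (1 − (1+0.0040333)^−60) = $2,894.89.
Total interest on Loan A = 60 × $2,894.89 − $154,000 = $19,693.40.
Loan B: monthly rate = 9%/12 = 0.0075000; payment = 154,000 × 0.0075000 / (1 − (1+0.0075000)^−180) = $1,561.97.
Total interest on Loan B = 180 × $1,561.97 − $154,000 = $127,154.60.
Loan A is lower by $107,461.20.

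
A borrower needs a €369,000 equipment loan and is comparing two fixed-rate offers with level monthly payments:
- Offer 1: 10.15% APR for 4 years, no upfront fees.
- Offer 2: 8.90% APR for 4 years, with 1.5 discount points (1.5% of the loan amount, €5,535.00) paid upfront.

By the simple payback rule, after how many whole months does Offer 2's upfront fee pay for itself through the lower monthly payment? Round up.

Offer 1: at 10.15% the monthly rate is 0.0084583, so the payment is 369,000 × 0.0084583 / (1 − 1.0084583^−48) = €9,385.40.
Offer 2: monthly rate = 8.9%/12 = 0.0074167; payment = 369,000 × 0.0074167 / (1 − (1+0.0074167)^−48) = €9,165.07.
Monthly savings = €9,385.40 − €9,165.07 = €220.33.
Break-even = €5,535.00 / €220.33 = 25.12 → 26 months.

26 months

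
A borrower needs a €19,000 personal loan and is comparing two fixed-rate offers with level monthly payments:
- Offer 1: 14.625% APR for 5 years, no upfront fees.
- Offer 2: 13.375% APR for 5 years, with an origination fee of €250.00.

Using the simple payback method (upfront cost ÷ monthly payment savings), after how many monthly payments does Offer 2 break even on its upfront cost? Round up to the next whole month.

Offer 1: at 14.625% the monthly rate is 0.0121875, so the payment is 19,000 × 0.0121875 / (1 − 1.0121875^−60) = €448.28.
Offer 2: monthly rate = 13.375%/12 = 0.0111458; payment = 19,000 × 0.0111458 / (1 − (1+0.0111458)^−60) = €435.96.
Monthly savings = €448.28 − €435.96 = €12.32.
Break-even = €250.00 / €12.32 = 20.29 → 21 months.

21 months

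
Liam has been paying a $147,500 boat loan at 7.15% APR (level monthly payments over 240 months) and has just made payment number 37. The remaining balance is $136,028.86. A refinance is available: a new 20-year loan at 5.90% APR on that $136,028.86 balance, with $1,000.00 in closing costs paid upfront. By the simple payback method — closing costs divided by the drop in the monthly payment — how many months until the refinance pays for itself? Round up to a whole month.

Current payment = 147,500 × 7.15%/12 / (1 − (1+0.0059583)^−240) = $1,156.88.
Refinanced payment = 136,028.86 × 0.0049167 / (1 − (1+0.0049167)^−240) = $966.72.
Monthly savings = $1,156.88 − $966.72 = $190.16.
Break-even = $1,000.00 / $190.16 = 5.26 → 6 months.

6 months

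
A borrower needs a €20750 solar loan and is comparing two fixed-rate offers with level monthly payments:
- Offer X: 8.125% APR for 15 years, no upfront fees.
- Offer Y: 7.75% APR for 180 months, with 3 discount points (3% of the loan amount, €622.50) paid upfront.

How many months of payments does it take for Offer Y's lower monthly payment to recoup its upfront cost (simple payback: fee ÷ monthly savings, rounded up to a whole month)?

139 months

Offer X: at 8.125% the monthly rate is 0.0067708, so the payment is 20,750 × 0.0067708 / (1 − 1.0067708^−180) = €199.80.
Offer Y: at 7.75% the monthly rate is 0.0064583, so the payment is 20,750 × 0.0064583 / (1 − 1.0064583^−180) = €195.31.
Monthly savings = €199.80 − €195.31 = €4.49.
Break-even = €622.50 / €4.49 = 138.64 → 139 months.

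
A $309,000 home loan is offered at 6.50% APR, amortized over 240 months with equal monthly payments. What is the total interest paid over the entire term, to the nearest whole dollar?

At 6.50% the monthly rate is 0.0054167, so the payment is 309,000 × 0.0054167 / (1 − 1.0054167^−240) = $2,303.82.
Total paid = 240 × $2,303.82 = $552,916.80; interest = $552,916.80 − $309,000 = $243,916.80.

$243,917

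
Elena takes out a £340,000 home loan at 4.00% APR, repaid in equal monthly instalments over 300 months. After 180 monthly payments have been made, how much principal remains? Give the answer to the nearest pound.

£177,257

With monthly rate i = 4%/12 = 0.0033333, the balance after k of n payments is P · [(1+i)^n − (1+i)^k] / [(1+i)^n − 1].
(1+0.0033333)^300 = 2.71376516 and (1+0.0033333)^180 = 1.82030163, so the balance is 340,000 × (2.71376516 − 1.82030163) / (2.71376516 − 1) = £177,257.43.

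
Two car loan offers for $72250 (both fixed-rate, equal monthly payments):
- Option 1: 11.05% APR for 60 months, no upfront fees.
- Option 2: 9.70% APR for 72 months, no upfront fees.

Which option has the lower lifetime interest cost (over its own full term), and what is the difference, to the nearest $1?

Option 1 by $1,225

Option 1: at 11.05% the monthly rate is 0.0092083, so the payment is 72,250 × 0.0092083 / (1 − 1.0092083^−60) = $1,572.69.
Total interest on Option 1 = 60 × $1,572.69 − $72,250 = $22,111.40.
Option 2: monthly rate = 9.7%/12 = 0.0080833; payment = 72,250 × 0.0080833 / (1 − (1+0.0080833)^−72) = $1,327.59.
Total interest on Option 2 = 72 × $1,327.59 − $72,250 = $23,336.48.
Option 1 is lower by $1,225.08.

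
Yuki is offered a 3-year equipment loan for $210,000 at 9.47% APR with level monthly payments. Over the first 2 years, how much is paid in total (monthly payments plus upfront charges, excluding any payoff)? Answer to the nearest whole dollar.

$161,375

Monthly rate = 9.47%/12 = 0.0078917; payment = 210,000 × 0.0078917 / (1 − (1+0.0078917)^−36) = $6,723.97.
Total outlay = 24 × $6,723.97 = $161,375.28.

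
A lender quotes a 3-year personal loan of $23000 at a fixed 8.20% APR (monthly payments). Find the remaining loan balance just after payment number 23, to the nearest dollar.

With monthly rate i = 8.2%/12 = 0.0068333, the balance after k of n payments is P · [(1+i)^n − (1+i)^k] / [(1+i)^n − 1].
(1+0.0068333)^36 = 1.27782998 and (1+0.0068333)^23 = 1.16956527, so the balance is 23,000 × (1.27782998 − 1.16956527) / (1.27782998 − 1) = $8,962.63.

$8,963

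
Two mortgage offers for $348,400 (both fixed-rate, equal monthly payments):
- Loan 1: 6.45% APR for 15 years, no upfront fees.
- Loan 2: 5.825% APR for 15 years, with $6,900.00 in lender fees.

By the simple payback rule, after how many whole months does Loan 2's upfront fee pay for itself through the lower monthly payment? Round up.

Loan 1: monthly rate = 6.45%/12 = 0.0053750; payment = 348,400 × 0.0053750 / (1 − (1+0.0053750)^−180) = $3,025.37.
Loan 2: at 5.825% the monthly rate is 0.0048542, so the payment is 348,400 × 0.0048542 / (1 − 1.0048542^−180) = $2,907.16.
Monthly savings = $3,025.37 − $2,907.16 = $118.21.
Break-even = $6,900.00 / $118.21 = 58.37 → 59 months.

59 months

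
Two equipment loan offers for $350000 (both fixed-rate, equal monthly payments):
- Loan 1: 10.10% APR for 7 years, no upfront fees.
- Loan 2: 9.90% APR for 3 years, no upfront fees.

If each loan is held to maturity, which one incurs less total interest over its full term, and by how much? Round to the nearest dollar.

Loan 2 by $83,620

Loan 1: monthly rate = 10.1%/12 = 0.0084167; payment = 350,000 × 0.0084167 / (1 − (1+0.0084167)^−84) = $5,828.51.
Total interest on Loan 1 = 84 × $5,828.51 − $350,000 = $139,594.84.
Loan 2: at 9.90% the monthly rate is 0.0082500, so the payment is 350,000 × 0.0082500 / (1 − 1.0082500^−36) = $11,277.09.
Total interest on Loan 2 = 36 × $11,277.09 − $350,000 = $55,975.24.
Loan 2 is lower by $83,619.60.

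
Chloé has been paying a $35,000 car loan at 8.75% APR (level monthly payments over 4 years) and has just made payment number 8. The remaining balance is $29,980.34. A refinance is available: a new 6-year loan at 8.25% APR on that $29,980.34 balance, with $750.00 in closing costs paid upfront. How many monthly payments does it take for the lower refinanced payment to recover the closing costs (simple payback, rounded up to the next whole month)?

3 months

Current payment = 35,000 × 8.75%/12 / (1 − (1+0.0072917)^−48) = $866.83.
Refinanced payment = 29,980.34 × 0.0068750 / (1 − (1+0.0068750)^−72) = $529.32.
Monthly savings = $866.83 − $529.32 = $337.51.
Break-even = $750.00 / $337.51 = 2.22 → 3 months.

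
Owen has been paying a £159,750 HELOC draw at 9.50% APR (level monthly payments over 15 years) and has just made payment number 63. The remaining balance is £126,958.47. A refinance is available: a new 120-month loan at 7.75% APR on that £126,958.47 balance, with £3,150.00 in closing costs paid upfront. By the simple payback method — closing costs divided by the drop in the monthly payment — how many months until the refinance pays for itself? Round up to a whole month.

Current payment = 159,750 × 9.5%/12 / (1 − (1+0.0079167)^−180) = £1,668.15.
Refinanced payment = 126,958.47 × 0.0064583 / (1 − (1+0.0064583)^−120) = £1,523.64.
Monthly savings = £1,668.15 − £1,523.64 = £144.51.
Break-even = £3,150.00 / £144.51 = 21.80 → 22 months.

22 months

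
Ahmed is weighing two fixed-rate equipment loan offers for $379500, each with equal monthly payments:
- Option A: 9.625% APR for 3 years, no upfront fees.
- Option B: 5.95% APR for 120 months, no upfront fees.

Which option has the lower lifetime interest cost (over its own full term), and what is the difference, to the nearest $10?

Option A: monthly rate = 9.625%/12 = 0.0080208; payment = 379,500 × 0.0080208 / (1 − (1+0.0080208)^−36) = $12,178.69.
Total interest on Option A = 36 × $12,178.69 − $379,500 = $58,932.84.
Option B: at 5.95% the monthly rate is 0.0049583, so the payment is 379,500 × 0.0049583 / (1 − 1.0049583^−120) = $4,203.71.
Total interest on Option B = 120 × $4,203.71 − $379,500 = $124,945.20.
Option A is lower by $66,012.36.

Option A by $66,010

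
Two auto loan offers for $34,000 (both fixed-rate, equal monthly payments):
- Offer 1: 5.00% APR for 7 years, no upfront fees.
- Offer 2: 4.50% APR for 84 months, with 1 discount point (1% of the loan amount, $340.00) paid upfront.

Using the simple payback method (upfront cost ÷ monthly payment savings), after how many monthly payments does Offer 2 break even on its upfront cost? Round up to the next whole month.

43 months

Offer 1: at 5.00% the monthly rate is 0.0041667, so the payment is 34,000 × 0.0041667 / (1 − 1.0041667^−84) = $480.55.
Offer 2: monthly rate = 4.5%/12 = 0.0037500; payment = 34,000 × 0.0037500 / (1 − (1+0.0037500)^−84) = $472.61.
Monthly savings = $480.55 − $472.61 = $7.94.
Break-even = $340.00 / $7.94 = 42.82 → 43 months.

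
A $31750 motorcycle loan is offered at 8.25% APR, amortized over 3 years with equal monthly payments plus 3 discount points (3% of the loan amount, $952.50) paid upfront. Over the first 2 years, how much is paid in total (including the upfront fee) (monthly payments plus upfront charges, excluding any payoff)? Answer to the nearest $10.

At 8.25% the monthly rate is 0.0068750, so the payment is 31,750 × 0.0068750 / (1 − 1.0068750^−36) = $998.60.
Total outlay = 24 × $998.60 + $952.50 = $24,918.90.

$24,920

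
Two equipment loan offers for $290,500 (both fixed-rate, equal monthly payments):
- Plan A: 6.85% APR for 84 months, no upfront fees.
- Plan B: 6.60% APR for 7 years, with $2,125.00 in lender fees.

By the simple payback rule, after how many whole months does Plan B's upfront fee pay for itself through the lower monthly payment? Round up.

61 months

Plan A: monthly rate = 6.85%/12 = 0.0057083; payment = 290,500 × 0.0057083 / (1 − (1+0.0057083)^−84) = $4,363.15.
Plan B: at 6.60% the monthly rate is 0.0055000, so the payment is 290,500 × 0.0055000 / (1 − 1.0055000^−84) = $4,327.84.
Monthly savings = $4,363.15 − $4,327.84 = $35.31.
Break-even = $2,125.00 / $35.31 = 60.18 → 61 months.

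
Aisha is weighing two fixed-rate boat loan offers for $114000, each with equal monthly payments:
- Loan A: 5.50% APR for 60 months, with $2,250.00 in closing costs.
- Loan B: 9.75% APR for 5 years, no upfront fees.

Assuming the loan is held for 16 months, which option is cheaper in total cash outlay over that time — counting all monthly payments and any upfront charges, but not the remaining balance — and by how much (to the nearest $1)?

Loan A: at 5.50% the monthly rate is 0.0045833, so the payment is 114,000 × 0.0045833 / (1 − 1.0045833^−60) = $2,177.53.
Loan B: at 9.75% the monthly rate is 0.0081250, so the payment is 114,000 × 0.0081250 / (1 − 1.0081250^−60) = $2,408.16.
Over 16 months: Loan A costs 16 × $2,177.53 + $2,250.00 = $37,090.48; Loan B costs 16 × $2,408.16 = $38,530.56.
Loan A is cheaper by $38,530.56 − $37,090.48 = $1,440.08.

Loan A by $1,440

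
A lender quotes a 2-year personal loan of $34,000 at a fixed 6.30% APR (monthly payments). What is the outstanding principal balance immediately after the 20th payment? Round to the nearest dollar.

With monthly rate i = 6.3%/12 = 0.0052500, the balance after k of n payments is P · [(1+i)^n − (1+i)^k] / [(1+i)^n − 1].
(1+0.0052500)^24 = 1.13390837 and (1+0.0052500)^20 = 1.11040558, so the balance is 34,000 × (1.13390837 − 1.11040558) / (1.13390837 − 1) = $5,967.48.

$5,967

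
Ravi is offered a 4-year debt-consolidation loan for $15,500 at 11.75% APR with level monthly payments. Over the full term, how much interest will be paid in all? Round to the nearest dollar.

Monthly rate = 11.75%/12 = 0.0097917; payment = 15,500 × 0.0097917 / (1 − (1+0.0097917)^−48) = $406.27.
Total paid = 48 × $406.27 = $19,500.96; interest = $19,500.96 − $15,500 = $4,000.96.

$4,001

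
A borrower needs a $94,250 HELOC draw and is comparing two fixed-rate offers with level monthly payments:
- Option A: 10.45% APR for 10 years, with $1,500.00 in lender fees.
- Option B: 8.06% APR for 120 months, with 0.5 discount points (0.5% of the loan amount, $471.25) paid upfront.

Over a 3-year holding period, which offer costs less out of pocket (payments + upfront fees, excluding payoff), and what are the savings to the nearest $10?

Option A: monthly rate = 10.45%/12 = 0.0087083; payment = 94,250 × 0.0087083 / (1 − (1+0.0087083)^−120) = $1,269.13.
Option B: at 8.06% the monthly rate is 0.0067167, so the payment is 94,250 × 0.0067167 / (1 − 1.0067167^−120) = $1,146.50.
Over 36 months: Option A costs 36 × $1,269.13 + $1,500.00 = $47,188.68; Option B costs 36 × $1,146.50 + $471.25 = $41,745.25.
Option B is cheaper by $47,188.68 − $41,745.25 = $5,443.43.

Option B by $5,440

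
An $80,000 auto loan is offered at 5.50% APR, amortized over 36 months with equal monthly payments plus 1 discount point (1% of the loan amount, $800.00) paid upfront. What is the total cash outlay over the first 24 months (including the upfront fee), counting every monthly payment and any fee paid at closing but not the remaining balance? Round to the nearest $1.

$58,776

At 5.50% the monthly rate is 0.0045833, so the payment is 80,000 × 0.0045833 / (1 − 1.0045833^−36) = $2,415.67.
Total outlay = 24 × $2,415.67 + $800.00 = $58,776.08.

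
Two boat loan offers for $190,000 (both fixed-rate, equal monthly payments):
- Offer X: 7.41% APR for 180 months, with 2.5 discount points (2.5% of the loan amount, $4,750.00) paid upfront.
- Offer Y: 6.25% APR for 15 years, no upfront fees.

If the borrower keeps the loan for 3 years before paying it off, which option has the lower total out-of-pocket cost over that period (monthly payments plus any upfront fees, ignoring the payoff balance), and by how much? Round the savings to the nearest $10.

Offer Y by $9,160

Offer X: at 7.41% the monthly rate is 0.0061750, so the payment is 190,000 × 0.0061750 / (1 − 1.0061750^−180) = $1,751.62.
Offer Y: monthly rate = 6.25%/12 = 0.0052083; payment = 190,000 × 0.0052083 / (1 − (1+0.0052083)^−180) = $1,629.10.
Over 36 months: Offer X costs 36 × $1,751.62 + $4,750.00 = $67,808.32; Offer Y costs 36 × $1,629.10 = $58,647.60.
Offer Y is cheaper by $67,808.32 − $58,647.60 = $9,160.72.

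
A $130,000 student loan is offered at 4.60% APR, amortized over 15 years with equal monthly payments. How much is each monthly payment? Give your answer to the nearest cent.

Monthly rate = 4.6%/12 = 0.0038333; payment = 130,000 × 0.0038333 / (1 − (1+0.0038333)^−180) = $1,001.15.

$1,001.15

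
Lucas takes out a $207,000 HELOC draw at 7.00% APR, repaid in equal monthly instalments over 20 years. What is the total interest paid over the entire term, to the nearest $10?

At 7.00% the monthly rate is 0.0058333, so the payment is 207,000 × 0.0058333 / (1 − 1.0058333^−240) = $1,604.87.
Total paid = 240 × $1,604.87 = $385,168.80; interest = $385,168.80 − $207,000 = $178,168.80.

$178,170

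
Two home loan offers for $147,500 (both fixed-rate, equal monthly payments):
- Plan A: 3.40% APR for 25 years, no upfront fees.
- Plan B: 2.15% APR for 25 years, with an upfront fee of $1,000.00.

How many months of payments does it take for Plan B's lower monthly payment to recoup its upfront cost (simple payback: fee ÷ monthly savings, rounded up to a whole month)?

11 months

Plan A: at 3.40% the monthly rate is 0.0028333, so the payment is 147,500 × 0.0028333 / (1 − 1.0028333^−300) = $730.53.
Plan B: monthly rate = 2.15%/12 = 0.0017917; payment = 147,500 × 0.0017917 / (1 − (1+0.0017917)^−300) = $636.01.
Monthly savings = $730.53 − $636.01 = $94.52.
Break-even = $1,000.00 / $94.52 = 10.58 → 11 months.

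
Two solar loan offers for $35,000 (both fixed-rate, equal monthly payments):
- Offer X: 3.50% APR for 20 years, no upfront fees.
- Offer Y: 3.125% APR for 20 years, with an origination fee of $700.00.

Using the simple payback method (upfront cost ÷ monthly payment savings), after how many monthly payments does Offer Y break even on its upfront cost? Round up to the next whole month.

Offer X: at 3.50% the monthly rate is 0.0029167, so the payment is 35,000 × 0.0029167 / (1 − 1.0029167^−240) = $202.99.
Offer Y: monthly rate = 3.125%/12 = 0.0026042; payment = 35,000 × 0.0026042 / (1 − (1+0.0026042)^−240) = $196.31.
Monthly savings = $202.99 − $196.31 = $6.68.
Break-even = $700.00 / $6.68 = 104.79 → 105 months.

105 months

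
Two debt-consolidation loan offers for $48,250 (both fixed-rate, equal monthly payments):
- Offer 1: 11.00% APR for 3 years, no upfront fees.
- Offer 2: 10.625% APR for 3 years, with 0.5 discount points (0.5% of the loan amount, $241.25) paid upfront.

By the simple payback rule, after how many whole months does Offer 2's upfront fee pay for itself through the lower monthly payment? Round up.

29 months

Offer 1: at 11.00% the monthly rate is 0.0091667, so the payment is 48,250 × 0.0091667 / (1 − 1.0091667^−36) = $1,579.64.
Offer 2: at 10.625% the monthly rate is 0.0088542, so the payment is 48,250 × 0.0088542 / (1 − 1.0088542^−36) = $1,571.09.
Monthly savings = $1,579.64 − $1,571.09 = $8.55.
Break-even = $241.25 / $8.55 = 28.22 → 29 months.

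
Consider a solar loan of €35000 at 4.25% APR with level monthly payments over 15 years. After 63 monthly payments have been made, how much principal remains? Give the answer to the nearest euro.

€25,185

With monthly rate i = 4.25%/12 = 0.0035417, the balance after k of n payments is P · [(1+i)^n − (1+i)^k] / [(1+i)^n − 1].
(1+0.0035417)^180 = 1.88961622 and (1+0.0035417)^63 = 1.24948418, so the balance is 35,000 × (1.88961622 − 1.24948418) / (1.88961622 − 1) = €25,184.59.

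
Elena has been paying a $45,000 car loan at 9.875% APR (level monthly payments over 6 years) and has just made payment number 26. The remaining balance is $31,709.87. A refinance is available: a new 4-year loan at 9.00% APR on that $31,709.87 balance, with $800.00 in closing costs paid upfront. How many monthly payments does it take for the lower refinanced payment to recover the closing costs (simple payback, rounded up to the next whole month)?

20 months

Current payment = 45,000 × 9.875%/12 / (1 − (1+0.0082292)^−72) = $830.83.
Refinanced payment = 31,709.87 × 0.0075000 / (1 − (1+0.0075000)^−48) = $789.10.
Monthly savings = $830.83 − $789.10 = $41.73.
Break-even = $800.00 / $41.73 = 19.17 → 20 months.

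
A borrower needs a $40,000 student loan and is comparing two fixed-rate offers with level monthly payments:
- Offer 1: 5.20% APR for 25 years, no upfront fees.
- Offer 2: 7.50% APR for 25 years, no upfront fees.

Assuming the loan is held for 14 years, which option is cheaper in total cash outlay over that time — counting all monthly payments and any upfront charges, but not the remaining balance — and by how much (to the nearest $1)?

Offer 1 by $9,589

Offer 1: monthly rate = 5.2%/12 = 0.0043333; payment = 40,000 × 0.0043333 / (1 − (1+0.0043333)^−300) = $238.52.
Offer 2: monthly rate = 7.5%/12 = 0.0062500; payment = 40,000 × 0.0062500 / (1 − (1+0.0062500)^−300) = $295.60.
Over 168 months: Offer 1 costs 168 × $238.52 = $40,071.36; Offer 2 costs 168 × $295.60 = $49,660.80.
Offer 1 is cheaper by $49,660.80 − $40,071.36 = $9,589.44.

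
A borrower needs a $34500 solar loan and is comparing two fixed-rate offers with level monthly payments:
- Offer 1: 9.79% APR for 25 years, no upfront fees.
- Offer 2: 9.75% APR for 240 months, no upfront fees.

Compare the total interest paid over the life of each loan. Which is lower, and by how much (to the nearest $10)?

Offer 1: at 9.79% the monthly rate is 0.0081583, so the payment is 34,500 × 0.0081583 / (1 − 1.0081583^−300) = $308.41.
Total interest on Offer 1 = 300 × $308.41 − $34,500 = $58,023.00.
Offer 2: at 9.75% the monthly rate is 0.0081250, so the payment is 34,500 × 0.0081250 / (1 − 1.0081250^−240) = $327.24.
Total interest on Offer 2 = 240 × $327.24 − $34,500 = $44,037.60.
Offer 2 is lower by $13,985.40.

Offer 2 by $13,990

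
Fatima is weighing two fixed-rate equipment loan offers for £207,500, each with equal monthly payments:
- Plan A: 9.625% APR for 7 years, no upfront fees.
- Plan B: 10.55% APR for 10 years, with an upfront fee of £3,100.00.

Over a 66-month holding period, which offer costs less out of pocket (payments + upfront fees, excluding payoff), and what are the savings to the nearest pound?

Plan B by £36,431

Plan A: monthly rate = 9.625%/12 = 0.0080208; payment = 207,500 × 0.0080208 / (1 − (1+0.0080208)^−84) = £3,404.67.
Plan B: monthly rate = 10.55%/12 = 0.0087917; payment = 207,500 × 0.0087917 / (1 − (1+0.0087917)^−120) = £2,805.71.
Over 66 months: Plan A costs 66 × £3,404.67 = £224,708.22; Plan B costs 66 × £2,805.71 + £3,100.00 = £188,276.86.
Plan B is cheaper by £224,708.22 − £188,276.86 = £36,431.36.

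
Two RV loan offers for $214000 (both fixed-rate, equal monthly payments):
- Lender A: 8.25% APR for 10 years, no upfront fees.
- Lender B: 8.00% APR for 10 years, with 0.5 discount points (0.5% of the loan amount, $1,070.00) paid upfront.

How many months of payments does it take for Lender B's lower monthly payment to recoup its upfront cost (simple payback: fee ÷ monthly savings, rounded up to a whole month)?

Lender A: monthly rate = 8.25%/12 = 0.0068750; payment = 214,000 × 0.0068750 / (1 − (1+0.0068750)^−120) = $2,624.77.
Lender B: at 8.00% the monthly rate is 0.0066667, so the payment is 214,000 × 0.0066667 / (1 − 1.0066667^−120) = $2,596.41.
Monthly savings = $2,624.77 − $2,596.41 = $28.36.
Break-even = $1,070.00 / $28.36 = 37.73 → 38 months.

38 months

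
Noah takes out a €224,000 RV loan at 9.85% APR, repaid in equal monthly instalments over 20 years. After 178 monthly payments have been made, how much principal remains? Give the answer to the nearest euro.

With monthly rate i = 9.85%/12 = 0.0082083, the balance after k of n payments is P · [(1+i)^n − (1+i)^k] / [(1+i)^n − 1].
(1+0.0082083)^240 = 7.11324661 and (1+0.0082083)^178 = 4.28499514, so the balance is 224,000 × (7.11324661 − 4.28499514) / (7.11324661 − 1) = €103,632.06.

€103,632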